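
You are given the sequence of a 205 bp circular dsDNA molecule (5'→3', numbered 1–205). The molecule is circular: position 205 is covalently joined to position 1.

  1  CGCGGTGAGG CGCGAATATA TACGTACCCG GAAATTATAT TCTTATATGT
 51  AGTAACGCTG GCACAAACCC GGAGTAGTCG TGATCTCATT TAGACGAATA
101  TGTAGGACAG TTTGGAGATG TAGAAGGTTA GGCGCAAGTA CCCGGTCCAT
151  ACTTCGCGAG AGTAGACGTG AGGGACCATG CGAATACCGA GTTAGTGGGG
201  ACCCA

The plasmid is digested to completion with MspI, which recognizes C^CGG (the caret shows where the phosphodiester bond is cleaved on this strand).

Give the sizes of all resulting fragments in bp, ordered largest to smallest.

91, 73, 41 bp

MspI sites (CCGG) start at positions 28, 69, 142.
MspI cuts after the first base of each site, so after positions 28, 69, 142.
Circular molecule, 3 cuts → 3 fragments:
  29–69 → 41 bp
  70–142 → 73 bp
  143–205 then 1–28 → 63 + 28 = 91 bp
Sorted largest to smallest: 91, 73, 41 bp.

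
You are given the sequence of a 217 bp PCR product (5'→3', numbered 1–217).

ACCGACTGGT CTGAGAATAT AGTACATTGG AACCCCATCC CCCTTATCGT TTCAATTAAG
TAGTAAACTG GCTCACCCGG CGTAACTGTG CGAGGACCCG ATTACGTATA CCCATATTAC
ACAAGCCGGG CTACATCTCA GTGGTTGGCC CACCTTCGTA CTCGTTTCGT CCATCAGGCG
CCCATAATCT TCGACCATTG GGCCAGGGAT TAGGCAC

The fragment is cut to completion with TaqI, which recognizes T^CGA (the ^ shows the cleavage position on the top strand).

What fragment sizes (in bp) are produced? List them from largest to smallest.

191, 26 bp

The TaqI site (TCGA) starts at position 191.
TaqI cuts after the first base of each site, so after position 191.
Linear molecule, 1 cut → 2 fragments:
  1–191 → 191 bp
  192–217 → 26 bp
Sorted largest to smallest: 191, 26 bp.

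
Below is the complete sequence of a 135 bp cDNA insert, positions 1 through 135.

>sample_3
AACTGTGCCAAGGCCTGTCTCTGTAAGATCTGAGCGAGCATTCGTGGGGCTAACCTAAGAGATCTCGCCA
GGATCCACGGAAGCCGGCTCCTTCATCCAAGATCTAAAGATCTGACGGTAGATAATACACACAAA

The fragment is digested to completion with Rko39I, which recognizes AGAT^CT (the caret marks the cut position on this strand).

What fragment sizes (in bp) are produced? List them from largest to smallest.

Rko39I sites (AGATCT) start at positions 26, 60, 100, 108.
Rko39I cuts after base 4 of each site, so after positions 29, 63, 103, 111.
Linear molecule, 4 cuts → 5 fragments:
  1–29 → 29 bp
  30–63 → 34 bp
  64–103 → 40 bp
  104–111 → 8 bp
  112–135 → 24 bp
Sorted largest to smallest: 40, 34, 29, 24, 8 bp.

40, 34, 29, 24, 8 bp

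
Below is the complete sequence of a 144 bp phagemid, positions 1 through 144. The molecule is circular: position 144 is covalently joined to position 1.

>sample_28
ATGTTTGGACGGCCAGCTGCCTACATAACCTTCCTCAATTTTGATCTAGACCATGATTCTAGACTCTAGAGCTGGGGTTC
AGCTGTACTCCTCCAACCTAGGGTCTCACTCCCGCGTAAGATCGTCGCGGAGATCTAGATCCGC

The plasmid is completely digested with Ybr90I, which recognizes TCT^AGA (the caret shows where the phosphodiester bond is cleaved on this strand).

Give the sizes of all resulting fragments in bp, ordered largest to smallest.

Ybr90I sites (TCTAGA) start at positions 45, 58, 65, 134.
Ybr90I cuts after base 3 of each site, so after positions 47, 60, 67, 136.
Circular molecule, 4 cuts → 4 fragments:
  48–60 → 13 bp
  61–67 → 7 bp
  68–136 → 69 bp
  137–144 then 1–47 → 8 + 47 = 55 bp
Sorted largest to smallest: 69, 55, 13, 7 bp.

69, 55, 13, 7 bp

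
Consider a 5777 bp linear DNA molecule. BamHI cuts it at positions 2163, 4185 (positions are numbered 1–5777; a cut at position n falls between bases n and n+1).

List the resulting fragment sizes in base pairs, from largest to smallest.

Linear molecule, 2 cuts → 3 fragments:
  2163 − 0 = 2163 bp
  4185 − 2163 = 2022 bp
  5777 − 4185 = 1592 bp
Sorted largest to smallest: 2163, 2022, 1592 bp.

2163, 2022, 1592 bp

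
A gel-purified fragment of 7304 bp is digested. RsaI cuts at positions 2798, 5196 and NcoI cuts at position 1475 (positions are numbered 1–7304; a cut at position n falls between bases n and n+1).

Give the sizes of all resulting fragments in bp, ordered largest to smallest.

2398, 2108, 1475, 1323 bp

Combined cut positions (sorted): 1475, 2798, 5196.
Linear molecule, 3 cuts → 4 fragments:
  1475 − 0 = 1475 bp
  2798 − 1475 = 1323 bp
  5196 − 2798 = 2398 bp
  7304 − 5196 = 2108 bp
Sorted largest to smallest: 2398, 2108, 1475, 1323 bp.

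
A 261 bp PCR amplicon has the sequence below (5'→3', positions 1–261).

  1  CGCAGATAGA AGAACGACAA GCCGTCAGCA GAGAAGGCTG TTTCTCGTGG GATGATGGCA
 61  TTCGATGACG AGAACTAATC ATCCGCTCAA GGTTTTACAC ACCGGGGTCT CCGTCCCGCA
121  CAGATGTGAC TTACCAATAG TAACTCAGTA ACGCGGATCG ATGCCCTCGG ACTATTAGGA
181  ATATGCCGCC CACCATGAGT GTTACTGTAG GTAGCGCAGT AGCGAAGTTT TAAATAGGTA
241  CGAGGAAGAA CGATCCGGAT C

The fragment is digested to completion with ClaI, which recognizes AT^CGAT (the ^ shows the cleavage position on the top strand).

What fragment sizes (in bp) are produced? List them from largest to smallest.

158, 103 bp

The ClaI site (ATCGAT) starts at position 157.
ClaI cuts after base 2 of each site, so after position 158.
Linear molecule, 1 cut → 2 fragments:
  1–158 → 158 bp
  159–261 → 103 bp
Sorted largest to smallest: 158, 103 bp.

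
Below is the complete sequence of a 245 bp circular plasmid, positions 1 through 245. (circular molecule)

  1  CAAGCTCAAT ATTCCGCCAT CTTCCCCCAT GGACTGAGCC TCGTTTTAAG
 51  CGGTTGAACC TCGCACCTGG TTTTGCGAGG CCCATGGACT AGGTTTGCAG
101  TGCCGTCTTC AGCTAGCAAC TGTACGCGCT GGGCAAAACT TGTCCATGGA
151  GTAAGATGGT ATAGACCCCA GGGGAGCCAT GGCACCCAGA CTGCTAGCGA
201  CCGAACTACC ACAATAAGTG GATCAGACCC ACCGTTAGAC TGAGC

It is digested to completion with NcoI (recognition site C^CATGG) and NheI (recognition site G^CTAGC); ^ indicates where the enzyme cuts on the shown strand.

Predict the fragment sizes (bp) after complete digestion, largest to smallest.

NcoI sites (CCATGG) start at positions 27, 82, 144, 177.
NcoI cuts after the first base of each site, so after positions 27, 82, 144, 177.
NheI sites (GCTAGC) start at positions 112, 193.
NheI cuts after the first base of each site, so after positions 112, 193.
Combined cut positions: 27, 82, 112, 144, 177, 193.
Circular molecule, 6 cuts → 6 fragments:
  28–82 → 55 bp
  83–112 → 30 bp
  113–144 → 32 bp
  145–177 → 33 bp
  178–193 → 16 bp
  194–245 then 1–27 → 52 + 27 = 79 bp
Sorted largest to smallest: 79, 55, 33, 32, 30, 16 bp.

79, 55, 33, 32, 30, 16 bp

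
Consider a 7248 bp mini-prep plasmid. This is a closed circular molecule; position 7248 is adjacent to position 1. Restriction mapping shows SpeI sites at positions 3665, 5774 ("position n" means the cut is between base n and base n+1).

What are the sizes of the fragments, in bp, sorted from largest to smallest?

Circular molecule, 2 cuts → 2 fragments:
  5774 − 3665 = 2109 bp
  wrap: 7248 − 5774 + 3665 = 5139 bp
Sorted largest to smallest: 5139, 2109 bp.

5139, 2109 bp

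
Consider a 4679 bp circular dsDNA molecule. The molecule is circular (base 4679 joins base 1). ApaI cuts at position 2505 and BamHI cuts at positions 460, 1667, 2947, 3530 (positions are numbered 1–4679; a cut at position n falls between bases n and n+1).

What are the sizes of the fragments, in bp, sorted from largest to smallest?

Combined cut positions (sorted): 460, 1667, 2505, 2947, 3530.
Circular molecule, 5 cuts → 5 fragments:
  1667 − 460 = 1207 bp
  2505 − 1667 = 838 bp
  2947 − 2505 = 442 bp
  3530 − 2947 = 583 bp
  wrap: 4679 − 3530 + 460 = 1609 bp
Sorted largest to smallest: 1609, 1207, 838, 583, 442 bp.

1609, 1207, 838, 583, 442 bp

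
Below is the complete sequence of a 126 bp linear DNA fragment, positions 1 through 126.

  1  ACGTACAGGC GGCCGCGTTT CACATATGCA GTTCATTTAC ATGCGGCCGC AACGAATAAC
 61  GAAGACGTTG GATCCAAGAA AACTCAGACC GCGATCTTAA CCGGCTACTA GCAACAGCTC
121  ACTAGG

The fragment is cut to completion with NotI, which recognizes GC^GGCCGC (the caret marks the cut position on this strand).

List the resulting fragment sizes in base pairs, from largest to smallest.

NotI sites (GCGGCCGC) start at positions 9, 43.
NotI cuts after base 2 of each site, so after positions 10, 44.
Linear molecule, 2 cuts → 3 fragments:
  1–10 → 10 bp
  11–44 → 34 bp
  45–126 → 82 bp
Sorted largest to smallest: 82, 34, 10 bp.

82, 34, 10 bp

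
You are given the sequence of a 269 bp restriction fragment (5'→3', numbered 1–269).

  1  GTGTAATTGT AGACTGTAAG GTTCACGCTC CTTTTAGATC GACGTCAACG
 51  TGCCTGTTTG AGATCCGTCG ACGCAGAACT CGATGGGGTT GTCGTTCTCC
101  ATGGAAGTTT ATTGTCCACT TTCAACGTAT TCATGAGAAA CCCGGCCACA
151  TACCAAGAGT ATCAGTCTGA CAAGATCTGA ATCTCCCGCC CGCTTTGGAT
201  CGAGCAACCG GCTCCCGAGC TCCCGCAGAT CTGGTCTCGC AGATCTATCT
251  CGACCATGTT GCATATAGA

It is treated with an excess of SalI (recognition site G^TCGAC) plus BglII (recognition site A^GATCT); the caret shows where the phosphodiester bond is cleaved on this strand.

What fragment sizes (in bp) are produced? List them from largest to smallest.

The SalI site (GTCGAC) starts at position 67.
SalI cuts after the first base of each site, so after position 67.
BglII sites (AGATCT) start at positions 173, 227, 241.
BglII cuts after the first base of each site, so after positions 173, 227, 241.
Combined cut positions: 67, 173, 227, 241.
Linear molecule, 4 cuts → 5 fragments:
  1–67 → 67 bp
  68–173 → 106 bp
  174–227 → 54 bp
  228–241 → 14 bp
  242–269 → 28 bp
Sorted largest to smallest: 106, 67, 54, 28, 14 bp.

106, 67, 54, 28, 14 bp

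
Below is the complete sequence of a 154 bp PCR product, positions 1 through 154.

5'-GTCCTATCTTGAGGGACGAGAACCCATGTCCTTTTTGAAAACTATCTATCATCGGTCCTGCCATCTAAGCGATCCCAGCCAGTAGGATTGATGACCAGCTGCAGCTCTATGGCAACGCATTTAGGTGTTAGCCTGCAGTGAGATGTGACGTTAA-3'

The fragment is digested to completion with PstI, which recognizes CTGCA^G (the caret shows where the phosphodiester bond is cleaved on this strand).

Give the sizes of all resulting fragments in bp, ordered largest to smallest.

PstI sites (CTGCAG) start at positions 99, 133.
PstI cuts after base 5 of each site (before the last base), so after positions 103, 137.
Linear molecule, 2 cuts → 3 fragments:
  1–103 → 103 bp
  104–137 → 34 bp
  138–154 → 17 bp
Sorted largest to smallest: 103, 34, 17 bp.

103, 34, 17 bp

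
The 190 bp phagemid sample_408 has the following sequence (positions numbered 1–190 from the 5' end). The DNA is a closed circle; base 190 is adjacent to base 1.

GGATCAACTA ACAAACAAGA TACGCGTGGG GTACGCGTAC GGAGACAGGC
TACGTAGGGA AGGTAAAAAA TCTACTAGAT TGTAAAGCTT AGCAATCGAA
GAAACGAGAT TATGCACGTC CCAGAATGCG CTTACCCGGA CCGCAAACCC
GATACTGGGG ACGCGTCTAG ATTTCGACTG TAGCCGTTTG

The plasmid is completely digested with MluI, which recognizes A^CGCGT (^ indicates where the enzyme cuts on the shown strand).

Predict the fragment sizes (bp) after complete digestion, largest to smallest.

128, 51, 11 bp

MluI sites (ACGCGT) start at positions 22, 33, 161.
MluI cuts after the first base of each site, so after positions 22, 33, 161.
Circular molecule, 3 cuts → 3 fragments:
  23–33 → 11 bp
  34–161 → 128 bp
  162–190 then 1–22 → 29 + 22 = 51 bp
Sorted largest to smallest: 128, 51, 11 bp.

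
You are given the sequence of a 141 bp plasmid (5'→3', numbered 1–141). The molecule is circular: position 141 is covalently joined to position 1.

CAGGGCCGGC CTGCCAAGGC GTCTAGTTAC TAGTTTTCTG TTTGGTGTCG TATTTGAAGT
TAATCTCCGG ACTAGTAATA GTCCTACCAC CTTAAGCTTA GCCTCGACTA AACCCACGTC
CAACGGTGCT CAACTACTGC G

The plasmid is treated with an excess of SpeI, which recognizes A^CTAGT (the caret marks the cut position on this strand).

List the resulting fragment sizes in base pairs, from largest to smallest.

99, 42 bp

SpeI sites (ACTAGT) start at positions 29, 71.
SpeI cuts after the first base of each site, so after positions 29, 71.
Circular molecule, 2 cuts → 2 fragments:
  30–71 → 42 bp
  72–141 then 1–29 → 70 + 29 = 99 bp
Sorted largest to smallest: 99, 42 bp.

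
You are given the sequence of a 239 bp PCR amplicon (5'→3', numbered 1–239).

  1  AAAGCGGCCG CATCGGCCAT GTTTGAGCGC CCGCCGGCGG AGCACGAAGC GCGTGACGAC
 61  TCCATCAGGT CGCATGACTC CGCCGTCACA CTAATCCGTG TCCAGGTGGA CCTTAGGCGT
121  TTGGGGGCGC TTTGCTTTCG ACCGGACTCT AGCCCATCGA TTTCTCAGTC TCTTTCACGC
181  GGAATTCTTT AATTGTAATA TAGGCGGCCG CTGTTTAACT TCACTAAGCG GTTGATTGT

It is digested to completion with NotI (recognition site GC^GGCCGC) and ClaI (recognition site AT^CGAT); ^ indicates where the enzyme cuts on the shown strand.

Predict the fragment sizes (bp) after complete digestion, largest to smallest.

152, 48, 34, 5 bp

NotI sites (GCGGCCGC) start at positions 4, 204.
NotI cuts after base 2 of each site, so after positions 5, 205.
The ClaI site (ATCGAT) starts at position 156.
ClaI cuts after base 2 of each site, so after position 157.
Combined cut positions: 5, 157, 205.
Linear molecule, 3 cuts → 4 fragments:
  1–5 → 5 bp
  6–157 → 152 bp
  158–205 → 48 bp
  206–239 → 34 bp
Sorted largest to smallest: 152, 48, 34, 5 bp.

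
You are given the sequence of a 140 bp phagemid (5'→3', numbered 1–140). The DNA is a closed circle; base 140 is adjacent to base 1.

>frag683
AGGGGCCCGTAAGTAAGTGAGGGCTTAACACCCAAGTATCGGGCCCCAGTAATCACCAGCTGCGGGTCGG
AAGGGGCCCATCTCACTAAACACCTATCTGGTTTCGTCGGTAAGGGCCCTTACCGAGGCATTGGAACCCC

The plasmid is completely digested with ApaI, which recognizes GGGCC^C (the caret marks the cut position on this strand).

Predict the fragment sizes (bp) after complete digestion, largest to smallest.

ApaI sites (GGGCCC) start at positions 3, 41, 74, 114.
ApaI cuts after base 5 of each site (before the last base), so after positions 7, 45, 78, 118.
Circular molecule, 4 cuts → 4 fragments:
  8–45 → 38 bp
  46–78 → 33 bp
  79–118 → 40 bp
  119–140 then 1–7 → 22 + 7 = 29 bp
Sorted largest to smallest: 40, 38, 33, 29 bp.

40, 38, 33, 29 bp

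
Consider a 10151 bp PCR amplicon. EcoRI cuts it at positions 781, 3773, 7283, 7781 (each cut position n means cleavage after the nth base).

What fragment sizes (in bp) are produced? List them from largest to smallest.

Linear molecule, 4 cuts → 5 fragments:
  781 − 0 = 781 bp
  3773 − 781 = 2992 bp
  7283 − 3773 = 3510 bp
  7781 − 7283 = 498 bp
  10151 − 7781 = 2370 bp
Sorted largest to smallest: 3510, 2992, 2370, 781, 498 bp.

3510, 2992, 2370, 781, 498 bp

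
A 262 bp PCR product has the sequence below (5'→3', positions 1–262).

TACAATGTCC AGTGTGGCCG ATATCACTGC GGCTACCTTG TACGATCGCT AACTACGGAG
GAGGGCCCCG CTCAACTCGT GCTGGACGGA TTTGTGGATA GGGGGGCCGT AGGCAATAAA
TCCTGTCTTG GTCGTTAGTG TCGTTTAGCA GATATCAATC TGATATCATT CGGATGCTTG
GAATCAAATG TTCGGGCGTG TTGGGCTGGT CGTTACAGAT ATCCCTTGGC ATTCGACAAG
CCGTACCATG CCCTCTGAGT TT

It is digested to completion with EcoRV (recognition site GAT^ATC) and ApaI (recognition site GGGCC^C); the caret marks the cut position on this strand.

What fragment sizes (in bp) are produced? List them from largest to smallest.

86, 56, 45, 42, 22, 11 bp

EcoRV sites (GATATC) start at positions 20, 151, 162, 218.
EcoRV cuts after base 3 of each site, so after positions 22, 153, 164, 220.
The ApaI site (GGGCCC) starts at position 63.
ApaI cuts after base 5 of each site (before the last base), so after position 67.
Combined cut positions: 22, 67, 153, 164, 220.
Linear molecule, 5 cuts → 6 fragments:
  1–22 → 22 bp
  23–67 → 45 bp
  68–153 → 86 bp
  154–164 → 11 bp
  165–220 → 56 bp
  221–262 → 42 bp
Sorted largest to smallest: 86, 56, 45, 42, 22, 11 bp.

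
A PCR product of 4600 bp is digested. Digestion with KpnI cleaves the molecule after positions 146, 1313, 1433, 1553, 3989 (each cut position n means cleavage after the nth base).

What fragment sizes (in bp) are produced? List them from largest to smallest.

Linear molecule, 5 cuts → 6 fragments:
  146 − 0 = 146 bp
  1313 − 146 = 1167 bp
  1433 − 1313 = 120 bp
  1553 − 1433 = 120 bp
  3989 − 1553 = 2436 bp
  4600 − 3989 = 611 bp
Sorted largest to smallest: 2436, 1167, 611, 146, 120, 120 bp.

2436, 1167, 611, 146, 120, 120 bp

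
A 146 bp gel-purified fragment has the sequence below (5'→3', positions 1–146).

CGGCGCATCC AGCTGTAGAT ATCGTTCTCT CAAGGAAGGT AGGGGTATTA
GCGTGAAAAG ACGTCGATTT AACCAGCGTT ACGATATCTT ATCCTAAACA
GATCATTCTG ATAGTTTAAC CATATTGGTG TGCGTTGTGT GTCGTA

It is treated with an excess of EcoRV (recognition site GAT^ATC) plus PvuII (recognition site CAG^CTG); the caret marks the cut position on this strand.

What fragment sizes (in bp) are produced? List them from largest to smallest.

EcoRV sites (GATATC) start at positions 18, 83.
EcoRV cuts after base 3 of each site, so after positions 20, 85.
The PvuII site (CAGCTG) starts at position 10.
PvuII cuts after base 3 of each site, so after position 12.
Combined cut positions: 12, 20, 85.
Linear molecule, 3 cuts → 4 fragments:
  1–12 → 12 bp
  13–20 → 8 bp
  21–85 → 65 bp
  86–146 → 61 bp
Sorted largest to smallest: 65, 61, 12, 8 bp.

65, 61, 12, 8 bp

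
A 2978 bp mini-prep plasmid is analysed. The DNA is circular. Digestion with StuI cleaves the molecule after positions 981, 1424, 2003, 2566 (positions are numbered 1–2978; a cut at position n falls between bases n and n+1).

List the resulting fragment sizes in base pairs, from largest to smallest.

1393, 579, 563, 443 bp

Circular molecule, 4 cuts → 4 fragments:
  1424 − 981 = 443 bp
  2003 − 1424 = 579 bp
  2566 − 2003 = 563 bp
  wrap: 2978 − 2566 + 981 = 1393 bp
Sorted largest to smallest: 1393, 579, 563, 443 bp.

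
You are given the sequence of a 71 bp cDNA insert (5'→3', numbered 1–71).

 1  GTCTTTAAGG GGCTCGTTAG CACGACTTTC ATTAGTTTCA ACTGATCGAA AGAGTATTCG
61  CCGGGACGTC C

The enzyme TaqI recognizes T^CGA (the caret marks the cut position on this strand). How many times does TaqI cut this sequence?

1

TCGA occurs starting at position 46.
TaqI cuts at 1 site.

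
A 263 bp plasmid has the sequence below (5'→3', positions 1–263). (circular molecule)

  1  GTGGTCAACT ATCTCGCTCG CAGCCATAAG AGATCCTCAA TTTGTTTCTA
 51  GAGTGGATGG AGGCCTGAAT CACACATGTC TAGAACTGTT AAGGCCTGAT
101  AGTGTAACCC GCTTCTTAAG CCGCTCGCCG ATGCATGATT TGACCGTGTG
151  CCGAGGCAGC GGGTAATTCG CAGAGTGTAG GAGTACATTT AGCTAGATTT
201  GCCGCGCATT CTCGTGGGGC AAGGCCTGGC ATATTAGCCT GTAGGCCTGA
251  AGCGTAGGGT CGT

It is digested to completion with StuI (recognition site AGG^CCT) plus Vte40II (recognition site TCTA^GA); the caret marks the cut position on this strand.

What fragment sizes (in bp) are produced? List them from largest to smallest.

130, 68, 21, 19, 13, 12 bp

StuI sites (AGGCCT) start at positions 61, 92, 222, 243.
StuI cuts after base 3 of each site, so after positions 63, 94, 224, 245.
Vte40II sites (TCTAGA) start at positions 47, 79.
Vte40II cuts after base 4 of each site, so after positions 50, 82.
Combined cut positions: 50, 63, 82, 94, 224, 245.
Circular molecule, 6 cuts → 6 fragments:
  51–63 → 13 bp
  64–82 → 19 bp
  83–94 → 12 bp
  95–224 → 130 bp
  225–245 → 21 bp
  246–263 then 1–50 → 18 + 50 = 68 bp
Sorted largest to smallest: 130, 68, 21, 19, 13, 12 bp.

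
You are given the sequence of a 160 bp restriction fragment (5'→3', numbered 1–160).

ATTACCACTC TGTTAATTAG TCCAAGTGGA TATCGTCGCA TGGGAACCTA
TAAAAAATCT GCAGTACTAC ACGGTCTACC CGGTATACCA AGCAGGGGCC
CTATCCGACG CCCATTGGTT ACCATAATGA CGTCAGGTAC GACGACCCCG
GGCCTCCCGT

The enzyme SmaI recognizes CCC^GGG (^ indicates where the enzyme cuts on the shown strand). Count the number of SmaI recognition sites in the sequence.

1

CCCGGG occurs starting at position 147.
SmaI cuts at 1 site.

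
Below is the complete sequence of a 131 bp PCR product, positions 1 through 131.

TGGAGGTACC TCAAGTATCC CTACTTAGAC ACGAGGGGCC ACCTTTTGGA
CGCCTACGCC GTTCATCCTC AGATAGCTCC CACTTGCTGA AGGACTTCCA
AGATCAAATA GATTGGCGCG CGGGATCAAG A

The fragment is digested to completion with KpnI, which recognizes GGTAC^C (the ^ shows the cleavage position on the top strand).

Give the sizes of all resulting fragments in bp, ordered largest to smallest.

The KpnI site (GGTACC) starts at position 5.
KpnI cuts after base 5 of each site (before the last base), so after position 9.
Linear molecule, 1 cut → 2 fragments:
  1–9 → 9 bp
  10–131 → 122 bp
Sorted largest to smallest: 122, 9 bp.

122, 9 bp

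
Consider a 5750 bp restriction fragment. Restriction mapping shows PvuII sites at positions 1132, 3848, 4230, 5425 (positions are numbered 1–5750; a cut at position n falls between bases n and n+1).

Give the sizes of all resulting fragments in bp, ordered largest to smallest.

2716, 1195, 1132, 382, 325 bp

Linear molecule, 4 cuts → 5 fragments:
  1132 − 0 = 1132 bp
  3848 − 1132 = 2716 bp
  4230 − 3848 = 382 bp
  5425 − 4230 = 1195 bp
  5750 − 5425 = 325 bp
Sorted largest to smallest: 2716, 1195, 1132, 382, 325 bp.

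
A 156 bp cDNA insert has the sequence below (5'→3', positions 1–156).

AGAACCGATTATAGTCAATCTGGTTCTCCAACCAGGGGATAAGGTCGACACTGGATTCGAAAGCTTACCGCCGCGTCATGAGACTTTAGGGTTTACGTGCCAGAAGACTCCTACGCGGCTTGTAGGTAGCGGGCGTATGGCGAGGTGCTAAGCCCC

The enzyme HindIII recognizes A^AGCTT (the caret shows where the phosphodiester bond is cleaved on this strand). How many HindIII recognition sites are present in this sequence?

1

AAGCTT occurs starting at position 61.
HindIII cuts at 1 site.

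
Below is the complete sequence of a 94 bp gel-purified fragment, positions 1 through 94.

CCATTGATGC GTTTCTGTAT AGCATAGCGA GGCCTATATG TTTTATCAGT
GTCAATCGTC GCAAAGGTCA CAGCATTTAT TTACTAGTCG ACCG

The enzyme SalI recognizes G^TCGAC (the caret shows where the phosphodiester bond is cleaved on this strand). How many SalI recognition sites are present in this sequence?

GTCGAC occurs starting at position 87.
SalI cuts at 1 site.

1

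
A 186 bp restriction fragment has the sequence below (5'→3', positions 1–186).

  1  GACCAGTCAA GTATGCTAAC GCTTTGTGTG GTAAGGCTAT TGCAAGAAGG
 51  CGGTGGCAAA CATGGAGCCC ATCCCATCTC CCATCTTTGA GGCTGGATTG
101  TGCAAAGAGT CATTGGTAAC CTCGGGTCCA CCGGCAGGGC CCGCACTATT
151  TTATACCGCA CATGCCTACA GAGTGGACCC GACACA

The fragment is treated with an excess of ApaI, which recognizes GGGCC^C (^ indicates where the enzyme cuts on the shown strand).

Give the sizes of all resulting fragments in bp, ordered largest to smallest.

141, 45 bp

The ApaI site (GGGCCC) starts at position 137.
ApaI cuts after base 5 of each site (before the last base), so after position 141.
Linear molecule, 1 cut → 2 fragments:
  1–141 → 141 bp
  142–186 → 45 bp
Sorted largest to smallest: 141, 45 bp.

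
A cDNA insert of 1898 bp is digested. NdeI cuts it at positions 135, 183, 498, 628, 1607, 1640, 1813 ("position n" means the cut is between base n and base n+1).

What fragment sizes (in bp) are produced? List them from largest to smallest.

Linear molecule, 7 cuts → 8 fragments:
  135 − 0 = 135 bp
  183 − 135 = 48 bp
  498 − 183 = 315 bp
  628 − 498 = 130 bp
  1607 − 628 = 979 bp
  1640 − 1607 = 33 bp
  1813 − 1640 = 173 bp
  1898 − 1813 = 85 bp
Sorted largest to smallest: 979, 315, 173, 135, 130, 85, 48, 33 bp.

979, 315, 173, 135, 130, 85, 48, 33 bp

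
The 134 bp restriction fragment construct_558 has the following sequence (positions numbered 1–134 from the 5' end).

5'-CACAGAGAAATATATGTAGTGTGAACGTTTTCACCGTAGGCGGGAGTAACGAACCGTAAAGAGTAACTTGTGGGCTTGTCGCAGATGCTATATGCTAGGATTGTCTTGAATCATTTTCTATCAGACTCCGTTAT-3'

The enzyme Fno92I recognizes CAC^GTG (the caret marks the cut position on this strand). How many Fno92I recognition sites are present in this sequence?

0

No occurrence of CACGTG is present in the sequence.
Fno92I does not cut: 0 sites.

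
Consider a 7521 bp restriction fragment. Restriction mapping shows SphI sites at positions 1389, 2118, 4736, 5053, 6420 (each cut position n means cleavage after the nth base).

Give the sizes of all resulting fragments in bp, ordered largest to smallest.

2618, 1389, 1367, 1101, 729, 317 bp

Linear molecule, 5 cuts → 6 fragments:
  1389 − 0 = 1389 bp
  2118 − 1389 = 729 bp
  4736 − 2118 = 2618 bp
  5053 − 4736 = 317 bp
  6420 − 5053 = 1367 bp
  7521 − 6420 = 1101 bp
Sorted largest to smallest: 2618, 1389, 1367, 1101, 729, 317 bp.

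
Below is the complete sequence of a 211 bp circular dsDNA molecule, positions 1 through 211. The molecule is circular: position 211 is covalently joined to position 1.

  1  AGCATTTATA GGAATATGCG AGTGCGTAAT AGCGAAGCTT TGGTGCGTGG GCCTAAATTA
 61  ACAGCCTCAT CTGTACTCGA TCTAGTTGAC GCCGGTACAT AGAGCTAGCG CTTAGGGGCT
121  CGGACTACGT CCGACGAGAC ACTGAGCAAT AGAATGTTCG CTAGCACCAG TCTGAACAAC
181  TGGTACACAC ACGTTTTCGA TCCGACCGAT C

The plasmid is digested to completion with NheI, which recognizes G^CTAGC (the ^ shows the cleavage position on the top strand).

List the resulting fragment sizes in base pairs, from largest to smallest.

NheI sites (GCTAGC) start at positions 104, 160.
NheI cuts after the first base of each site, so after positions 104, 160.
Circular molecule, 2 cuts → 2 fragments:
  105–160 → 56 bp
  161–211 then 1–104 → 51 + 104 = 155 bp
Sorted largest to smallest: 155, 56 bp.

155, 56 bp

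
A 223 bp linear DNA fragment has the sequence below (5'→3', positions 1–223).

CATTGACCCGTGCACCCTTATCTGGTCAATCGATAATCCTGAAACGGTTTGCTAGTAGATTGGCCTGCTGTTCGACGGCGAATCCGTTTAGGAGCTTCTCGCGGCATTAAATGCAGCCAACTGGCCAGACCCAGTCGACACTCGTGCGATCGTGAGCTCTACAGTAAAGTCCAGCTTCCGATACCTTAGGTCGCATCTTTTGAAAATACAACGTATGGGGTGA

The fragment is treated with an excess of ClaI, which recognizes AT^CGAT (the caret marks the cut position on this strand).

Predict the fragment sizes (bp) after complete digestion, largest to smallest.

The ClaI site (ATCGAT) starts at position 29.
ClaI cuts after base 2 of each site, so after position 30.
Linear molecule, 1 cut → 2 fragments:
  1–30 → 30 bp
  31–223 → 193 bp
Sorted largest to smallest: 193, 30 bp.

193, 30 bp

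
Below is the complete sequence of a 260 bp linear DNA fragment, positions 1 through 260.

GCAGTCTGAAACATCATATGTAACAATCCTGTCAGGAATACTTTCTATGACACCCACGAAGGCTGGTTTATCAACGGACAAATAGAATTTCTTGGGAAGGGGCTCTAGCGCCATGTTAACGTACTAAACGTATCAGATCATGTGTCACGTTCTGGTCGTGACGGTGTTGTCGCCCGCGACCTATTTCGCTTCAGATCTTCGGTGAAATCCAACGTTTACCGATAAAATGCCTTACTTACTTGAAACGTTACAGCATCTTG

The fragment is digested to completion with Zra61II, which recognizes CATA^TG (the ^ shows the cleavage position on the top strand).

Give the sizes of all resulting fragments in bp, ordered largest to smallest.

242, 18 bp

The Zra61II site (CATATG) starts at position 15.
Zra61II cuts after base 4 of each site, so after position 18.
Linear molecule, 1 cut → 2 fragments:
  1–18 → 18 bp
  19–260 → 242 bp
Sorted largest to smallest: 242, 18 bp.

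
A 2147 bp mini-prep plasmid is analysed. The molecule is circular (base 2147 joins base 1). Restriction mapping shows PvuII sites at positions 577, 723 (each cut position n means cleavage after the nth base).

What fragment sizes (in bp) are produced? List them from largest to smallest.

2001, 146 bp

Circular molecule, 2 cuts → 2 fragments:
  723 − 577 = 146 bp
  wrap: 2147 − 723 + 577 = 2001 bp
Sorted largest to smallest: 2001, 146 bp.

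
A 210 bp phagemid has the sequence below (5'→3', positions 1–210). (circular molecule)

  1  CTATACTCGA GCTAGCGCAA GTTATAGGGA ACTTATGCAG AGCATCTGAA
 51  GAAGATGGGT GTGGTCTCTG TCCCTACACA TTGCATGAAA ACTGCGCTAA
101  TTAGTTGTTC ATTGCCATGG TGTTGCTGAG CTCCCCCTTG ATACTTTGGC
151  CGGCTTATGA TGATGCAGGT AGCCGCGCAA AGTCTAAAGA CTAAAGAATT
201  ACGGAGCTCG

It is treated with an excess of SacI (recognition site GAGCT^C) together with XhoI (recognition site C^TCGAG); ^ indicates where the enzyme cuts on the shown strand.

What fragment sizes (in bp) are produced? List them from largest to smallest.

SacI sites (GAGCTC) start at positions 128, 204.
SacI cuts after base 5 of each site (before the last base), so after positions 132, 208.
The XhoI site (CTCGAG) starts at position 6.
XhoI cuts after the first base of each site, so after position 6.
Combined cut positions: 6, 132, 208.
Circular molecule, 3 cuts → 3 fragments:
  7–132 → 126 bp
  133–208 → 76 bp
  209–210 then 1–6 → 2 + 6 = 8 bp
Sorted largest to smallest: 126, 76, 8 bp.

126, 76, 8 bp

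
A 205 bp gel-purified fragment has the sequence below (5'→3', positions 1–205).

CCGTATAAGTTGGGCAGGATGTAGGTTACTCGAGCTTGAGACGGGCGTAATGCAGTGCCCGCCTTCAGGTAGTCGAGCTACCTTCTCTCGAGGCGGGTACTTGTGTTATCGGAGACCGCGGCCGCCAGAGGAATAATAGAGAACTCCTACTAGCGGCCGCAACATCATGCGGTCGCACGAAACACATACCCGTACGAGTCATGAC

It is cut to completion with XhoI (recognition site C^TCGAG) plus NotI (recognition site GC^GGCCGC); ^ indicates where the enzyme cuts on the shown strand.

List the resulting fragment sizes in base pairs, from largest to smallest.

XhoI sites (CTCGAG) start at positions 29, 87.
XhoI cuts after the first base of each site, so after positions 29, 87.
NotI sites (GCGGCCGC) start at positions 118, 153.
NotI cuts after base 2 of each site, so after positions 119, 154.
Combined cut positions: 29, 87, 119, 154.
Linear molecule, 4 cuts → 5 fragments:
  1–29 → 29 bp
  30–87 → 58 bp
  88–119 → 32 bp
  120–154 → 35 bp
  155–205 → 51 bp
Sorted largest to smallest: 58, 51, 35, 32, 29 bp.

58, 51, 35, 32, 29 bp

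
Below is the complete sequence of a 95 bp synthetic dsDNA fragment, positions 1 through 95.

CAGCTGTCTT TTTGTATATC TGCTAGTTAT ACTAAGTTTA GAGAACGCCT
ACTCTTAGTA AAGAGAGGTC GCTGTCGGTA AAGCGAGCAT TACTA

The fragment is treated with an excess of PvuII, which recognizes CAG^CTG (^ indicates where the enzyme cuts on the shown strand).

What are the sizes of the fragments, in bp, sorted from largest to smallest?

92, 3 bp

The PvuII site (CAGCTG) starts at position 1.
PvuII cuts after base 3 of each site, so after position 3.
Linear molecule, 1 cut → 2 fragments:
  1–3 → 3 bp
  4–95 → 92 bp
Sorted largest to smallest: 92, 3 bp.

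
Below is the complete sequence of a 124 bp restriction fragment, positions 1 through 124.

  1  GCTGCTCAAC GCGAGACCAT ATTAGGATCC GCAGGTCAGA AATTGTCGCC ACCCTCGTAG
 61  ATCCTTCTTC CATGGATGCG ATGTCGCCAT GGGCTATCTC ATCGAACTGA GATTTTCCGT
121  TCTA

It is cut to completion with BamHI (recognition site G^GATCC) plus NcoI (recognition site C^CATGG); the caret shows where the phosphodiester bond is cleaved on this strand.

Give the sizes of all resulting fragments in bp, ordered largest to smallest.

45, 37, 25, 17 bp

The BamHI site (GGATCC) starts at position 25.
BamHI cuts after the first base of each site, so after position 25.
NcoI sites (CCATGG) start at positions 70, 87.
NcoI cuts after the first base of each site, so after positions 70, 87.
Combined cut positions: 25, 70, 87.
Linear molecule, 3 cuts → 4 fragments:
  1–25 → 25 bp
  26–70 → 45 bp
  71–87 → 17 bp
  88–124 → 37 bp
Sorted largest to smallest: 45, 37, 25, 17 bp.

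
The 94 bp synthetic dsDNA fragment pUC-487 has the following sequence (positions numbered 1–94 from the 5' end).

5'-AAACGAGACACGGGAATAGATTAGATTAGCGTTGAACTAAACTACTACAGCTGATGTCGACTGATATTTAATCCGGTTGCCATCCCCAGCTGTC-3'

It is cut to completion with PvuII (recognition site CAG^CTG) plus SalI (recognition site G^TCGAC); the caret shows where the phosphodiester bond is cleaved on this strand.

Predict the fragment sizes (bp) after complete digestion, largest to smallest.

50, 33, 6, 5 bp

PvuII sites (CAGCTG) start at positions 48, 87.
PvuII cuts after base 3 of each site, so after positions 50, 89.
The SalI site (GTCGAC) starts at position 56.
SalI cuts after the first base of each site, so after position 56.
Combined cut positions: 50, 56, 89.
Linear molecule, 3 cuts → 4 fragments:
  1–50 → 50 bp
  51–56 → 6 bp
  57–89 → 33 bp
  90–94 → 5 bp
Sorted largest to smallest: 50, 33, 6, 5 bp.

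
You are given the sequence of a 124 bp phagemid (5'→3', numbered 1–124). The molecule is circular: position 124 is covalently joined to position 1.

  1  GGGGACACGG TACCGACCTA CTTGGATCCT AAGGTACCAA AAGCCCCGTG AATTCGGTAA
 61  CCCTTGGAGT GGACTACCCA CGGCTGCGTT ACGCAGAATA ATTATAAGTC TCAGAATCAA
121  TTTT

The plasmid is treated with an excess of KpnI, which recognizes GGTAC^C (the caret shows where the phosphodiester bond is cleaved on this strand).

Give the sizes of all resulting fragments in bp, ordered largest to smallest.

KpnI sites (GGTACC) start at positions 9, 33.
KpnI cuts after base 5 of each site (before the last base), so after positions 13, 37.
Circular molecule, 2 cuts → 2 fragments:
  14–37 → 24 bp
  38–124 then 1–13 → 87 + 13 = 100 bp
Sorted largest to smallest: 100, 24 bp.

100, 24 bp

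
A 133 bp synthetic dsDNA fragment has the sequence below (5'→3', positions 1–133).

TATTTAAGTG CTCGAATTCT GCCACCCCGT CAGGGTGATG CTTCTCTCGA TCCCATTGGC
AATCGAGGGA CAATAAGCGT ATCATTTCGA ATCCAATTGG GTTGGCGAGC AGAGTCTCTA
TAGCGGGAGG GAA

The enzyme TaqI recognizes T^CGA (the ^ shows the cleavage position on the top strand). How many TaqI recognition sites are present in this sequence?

4

TCGA occurs starting at positions 12, 47, 63, 87.
TaqI cuts at 4 sites.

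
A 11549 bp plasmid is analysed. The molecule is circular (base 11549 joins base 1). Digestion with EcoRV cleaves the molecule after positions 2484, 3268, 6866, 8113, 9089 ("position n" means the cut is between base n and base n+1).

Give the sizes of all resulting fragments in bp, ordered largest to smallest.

4944, 3598, 1247, 976, 784 bp

Circular molecule, 5 cuts → 5 fragments:
  3268 − 2484 = 784 bp
  6866 − 3268 = 3598 bp
  8113 − 6866 = 1247 bp
  9089 − 8113 = 976 bp
  wrap: 11549 − 9089 + 2484 = 4944 bp
Sorted largest to smallest: 4944, 3598, 1247, 976, 784 bp.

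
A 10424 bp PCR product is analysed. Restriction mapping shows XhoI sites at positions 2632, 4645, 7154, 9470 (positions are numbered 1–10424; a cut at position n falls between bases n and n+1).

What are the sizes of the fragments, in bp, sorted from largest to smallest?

Linear molecule, 4 cuts → 5 fragments:
  2632 − 0 = 2632 bp
  4645 − 2632 = 2013 bp
  7154 − 4645 = 2509 bp
  9470 − 7154 = 2316 bp
  10424 − 9470 = 954 bp
Sorted largest to smallest: 2632, 2509, 2316, 2013, 954 bp.

2632, 2509, 2316, 2013, 954 bp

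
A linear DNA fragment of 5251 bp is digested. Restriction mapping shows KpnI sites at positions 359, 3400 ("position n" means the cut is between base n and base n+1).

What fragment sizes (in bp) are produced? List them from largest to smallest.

3041, 1851, 359 bp

Linear molecule, 2 cuts → 3 fragments:
  359 − 0 = 359 bp
  3400 − 359 = 3041 bp
  5251 − 3400 = 1851 bp
Sorted largest to smallest: 3041, 1851, 359 bp.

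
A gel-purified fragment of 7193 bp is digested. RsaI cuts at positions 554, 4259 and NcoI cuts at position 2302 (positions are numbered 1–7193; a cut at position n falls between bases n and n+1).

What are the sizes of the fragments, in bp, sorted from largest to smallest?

Combined cut positions (sorted): 554, 2302, 4259.
Linear molecule, 3 cuts → 4 fragments:
  554 − 0 = 554 bp
  2302 − 554 = 1748 bp
  4259 − 2302 = 1957 bp
  7193 − 4259 = 2934 bp
Sorted largest to smallest: 2934, 1957, 1748, 554 bp.

2934, 1957, 1748, 554 bp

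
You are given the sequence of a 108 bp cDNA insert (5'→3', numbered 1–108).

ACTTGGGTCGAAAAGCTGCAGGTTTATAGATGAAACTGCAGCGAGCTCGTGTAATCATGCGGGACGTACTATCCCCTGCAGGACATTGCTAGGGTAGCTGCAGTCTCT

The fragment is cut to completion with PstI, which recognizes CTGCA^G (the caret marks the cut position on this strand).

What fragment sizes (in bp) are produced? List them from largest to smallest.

40, 22, 20, 20, 6 bp

PstI sites (CTGCAG) start at positions 16, 36, 76, 98.
PstI cuts after base 5 of each site (before the last base), so after positions 20, 40, 80, 102.
Linear molecule, 4 cuts → 5 fragments:
  1–20 → 20 bp
  21–40 → 20 bp
  41–80 → 40 bp
  81–102 → 22 bp
  103–108 → 6 bp
Sorted largest to smallest: 40, 22, 20, 20, 6 bp.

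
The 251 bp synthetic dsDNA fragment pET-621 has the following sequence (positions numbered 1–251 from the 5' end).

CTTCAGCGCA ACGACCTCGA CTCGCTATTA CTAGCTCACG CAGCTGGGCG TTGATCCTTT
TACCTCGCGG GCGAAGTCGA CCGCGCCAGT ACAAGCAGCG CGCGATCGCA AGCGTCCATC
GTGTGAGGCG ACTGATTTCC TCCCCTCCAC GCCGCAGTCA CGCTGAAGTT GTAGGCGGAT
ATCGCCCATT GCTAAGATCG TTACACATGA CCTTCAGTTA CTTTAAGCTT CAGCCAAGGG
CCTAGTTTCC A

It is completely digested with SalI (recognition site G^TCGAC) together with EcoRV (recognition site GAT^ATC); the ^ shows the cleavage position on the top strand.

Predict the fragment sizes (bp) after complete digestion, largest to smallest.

104, 76, 71 bp

The SalI site (GTCGAC) starts at position 76.
SalI cuts after the first base of each site, so after position 76.
The EcoRV site (GATATC) starts at position 178.
EcoRV cuts after base 3 of each site, so after position 180.
Combined cut positions: 76, 180.
Linear molecule, 2 cuts → 3 fragments:
  1–76 → 76 bp
  77–180 → 104 bp
  181–251 → 71 bp
Sorted largest to smallest: 104, 76, 71 bp.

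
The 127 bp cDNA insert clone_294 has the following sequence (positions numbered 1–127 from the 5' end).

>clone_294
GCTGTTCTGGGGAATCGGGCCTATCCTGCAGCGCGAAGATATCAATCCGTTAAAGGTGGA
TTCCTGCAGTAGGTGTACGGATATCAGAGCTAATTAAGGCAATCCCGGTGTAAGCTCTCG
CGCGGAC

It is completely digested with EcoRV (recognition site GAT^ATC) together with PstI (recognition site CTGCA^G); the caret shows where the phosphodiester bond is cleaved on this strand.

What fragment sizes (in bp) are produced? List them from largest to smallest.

45, 30, 28, 14, 10 bp

EcoRV sites (GATATC) start at positions 38, 80.
EcoRV cuts after base 3 of each site, so after positions 40, 82.
PstI sites (CTGCAG) start at positions 26, 64.
PstI cuts after base 5 of each site (before the last base), so after positions 30, 68.
Combined cut positions: 30, 40, 68, 82.
Linear molecule, 4 cuts → 5 fragments:
  1–30 → 30 bp
  31–40 → 10 bp
  41–68 → 28 bp
  69–82 → 14 bp
  83–127 → 45 bp
Sorted largest to smallest: 45, 30, 28, 14, 10 bp.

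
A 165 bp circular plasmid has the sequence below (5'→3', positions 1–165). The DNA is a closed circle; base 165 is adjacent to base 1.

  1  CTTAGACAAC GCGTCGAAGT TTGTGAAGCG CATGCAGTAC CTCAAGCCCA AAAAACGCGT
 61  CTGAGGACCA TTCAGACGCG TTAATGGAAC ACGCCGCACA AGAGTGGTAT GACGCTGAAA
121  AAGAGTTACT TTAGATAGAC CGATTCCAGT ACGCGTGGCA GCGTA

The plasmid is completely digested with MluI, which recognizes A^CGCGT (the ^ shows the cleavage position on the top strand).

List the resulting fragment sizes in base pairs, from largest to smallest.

MluI sites (ACGCGT) start at positions 9, 55, 76, 151.
MluI cuts after the first base of each site, so after positions 9, 55, 76, 151.
Circular molecule, 4 cuts → 4 fragments:
  10–55 → 46 bp
  56–76 → 21 bp
  77–151 → 75 bp
  152–165 then 1–9 → 14 + 9 = 23 bp
Sorted largest to smallest: 75, 46, 23, 21 bp.

75, 46, 23, 21 bp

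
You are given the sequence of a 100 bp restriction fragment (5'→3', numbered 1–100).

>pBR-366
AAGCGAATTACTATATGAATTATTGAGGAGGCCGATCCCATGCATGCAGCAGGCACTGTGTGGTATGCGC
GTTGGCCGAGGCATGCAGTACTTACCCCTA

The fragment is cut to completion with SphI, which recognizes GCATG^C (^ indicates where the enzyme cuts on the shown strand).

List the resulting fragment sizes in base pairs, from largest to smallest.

SphI sites (GCATGC) start at positions 42, 81.
SphI cuts after base 5 of each site (before the last base), so after positions 46, 85.
Linear molecule, 2 cuts → 3 fragments:
  1–46 → 46 bp
  47–85 → 39 bp
  86–100 → 15 bp
Sorted largest to smallest: 46, 39, 15 bp.

46, 39, 15 bp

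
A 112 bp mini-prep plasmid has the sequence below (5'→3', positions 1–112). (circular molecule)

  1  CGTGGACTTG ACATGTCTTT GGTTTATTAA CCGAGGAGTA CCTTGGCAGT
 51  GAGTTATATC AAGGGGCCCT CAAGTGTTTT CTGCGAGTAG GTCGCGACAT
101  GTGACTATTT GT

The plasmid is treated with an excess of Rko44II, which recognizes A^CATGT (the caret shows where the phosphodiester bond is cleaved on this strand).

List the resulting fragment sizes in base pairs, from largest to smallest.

Rko44II sites (ACATGT) start at positions 11, 97.
Rko44II cuts after the first base of each site, so after positions 11, 97.
Circular molecule, 2 cuts → 2 fragments:
  12–97 → 86 bp
  98–112 then 1–11 → 15 + 11 = 26 bp
Sorted largest to smallest: 86, 26 bp.

86, 26 bp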